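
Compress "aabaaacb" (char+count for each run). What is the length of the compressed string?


Input: aabaaacb
Runs:
  'a' x 2 => "a2"
  'b' x 1 => "b1"
  'a' x 3 => "a3"
  'c' x 1 => "c1"
  'b' x 1 => "b1"
Compressed: "a2b1a3c1b1"
Compressed length: 10

10


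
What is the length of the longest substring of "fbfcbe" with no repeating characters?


Input: "fbfcbe"
Sliding window (track last position of each char):
  Position 0 ('f'): window [0,0] length 1 -- new best
  Position 1 ('b'): window [0,1] length 2 -- new best
  Position 2 ('f'): repeat (last at 0), move window start to 1
  Position 2 ('f'): window [1,2] length 2
  Position 3 ('c'): window [1,3] length 3 -- new best
  Position 4 ('b'): repeat (last at 1), move window start to 2
  Position 4 ('b'): window [2,4] length 3
  Position 5 ('e'): window [2,5] length 4 -- new best
Longest substring with no repeats: "fcbe" with length 4

4


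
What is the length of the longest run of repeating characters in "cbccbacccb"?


Input: "cbccbacccb"
Scanning for longest run:
  Position 1 ('b'): new char, reset run to 1
  Position 2 ('c'): new char, reset run to 1
  Position 3 ('c'): continues run of 'c', length=2
  Position 4 ('b'): new char, reset run to 1
  Position 5 ('a'): new char, reset run to 1
  Position 6 ('c'): new char, reset run to 1
  Position 7 ('c'): continues run of 'c', length=2
  Position 8 ('c'): continues run of 'c', length=3
  Position 9 ('b'): new char, reset run to 1
Longest run: 'c' with length 3

3


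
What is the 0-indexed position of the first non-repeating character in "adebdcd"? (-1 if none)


Input: adebdcd
Character frequencies:
  'a': 1
  'b': 1
  'c': 1
  'd': 3
  'e': 1
Scanning left to right for freq == 1:
  Position 0 ('a'): unique! => answer = 0

0


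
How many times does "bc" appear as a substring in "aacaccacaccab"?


Searching for "bc" in "aacaccacaccab"
Scanning each position:
  Position 0: "aa" => no
  Position 1: "ac" => no
  Position 2: "ca" => no
  Position 3: "ac" => no
  Position 4: "cc" => no
  Position 5: "ca" => no
  Position 6: "ac" => no
  Position 7: "ca" => no
  Position 8: "ac" => no
  Position 9: "cc" => no
  Position 10: "ca" => no
  Position 11: "ab" => no
Total occurrences: 0

0


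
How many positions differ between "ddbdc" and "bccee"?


Comparing "ddbdc" and "bccee" position by position:
  Position 0: 'd' vs 'b' => DIFFER
  Position 1: 'd' vs 'c' => DIFFER
  Position 2: 'b' vs 'c' => DIFFER
  Position 3: 'd' vs 'e' => DIFFER
  Position 4: 'c' vs 'e' => DIFFER
Positions that differ: 5

5


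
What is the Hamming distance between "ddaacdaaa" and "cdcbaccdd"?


Comparing "ddaacdaaa" and "cdcbaccdd" position by position:
  Position 0: 'd' vs 'c' => differ
  Position 1: 'd' vs 'd' => same
  Position 2: 'a' vs 'c' => differ
  Position 3: 'a' vs 'b' => differ
  Position 4: 'c' vs 'a' => differ
  Position 5: 'd' vs 'c' => differ
  Position 6: 'a' vs 'c' => differ
  Position 7: 'a' vs 'd' => differ
  Position 8: 'a' vs 'd' => differ
Total differences (Hamming distance): 8

8


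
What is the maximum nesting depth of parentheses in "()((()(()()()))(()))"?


Input: "()((()(()()()))(()))"
Tracking depth:
  Position 0 '(': depth becomes 1
  Position 1 ')': depth becomes 0
  Position 2 '(': depth becomes 1
  Position 3 '(': depth becomes 2
  Position 4 '(': depth becomes 3
  Position 5 ')': depth becomes 2
  Position 6 '(': depth becomes 3
  Position 7 '(': depth becomes 4
  Position 8 ')': depth becomes 3
  Position 9 '(': depth becomes 4
  Position 10 ')': depth becomes 3
  Position 11 '(': depth becomes 4
  Position 12 ')': depth becomes 3
  Position 13 ')': depth becomes 2
  Position 14 ')': depth becomes 1
  Position 15 '(': depth becomes 2
  Position 16 '(': depth becomes 3
  Position 17 ')': depth becomes 2
  Position 18 ')': depth becomes 1
  Position 19 ')': depth becomes 0
Maximum depth reached: 4

4


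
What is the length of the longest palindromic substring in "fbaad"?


Input: "fbaad"
Checking substrings for palindromes:
  [2:4] "aa" (len 2) => palindrome
Longest palindromic substring: "aa" with length 2

2


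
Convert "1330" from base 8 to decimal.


Input: "1330" in base 8
Positional expansion:
  Digit '1' (value 1) x 8^3 = 512
  Digit '3' (value 3) x 8^2 = 192
  Digit '3' (value 3) x 8^1 = 24
  Digit '0' (value 0) x 8^0 = 0
Sum = 728

728


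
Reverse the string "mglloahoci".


Input: mglloahoci
Reading characters right to left:
  Position 9: 'i'
  Position 8: 'c'
  Position 7: 'o'
  Position 6: 'h'
  Position 5: 'a'
  Position 4: 'o'
  Position 3: 'l'
  Position 2: 'l'
  Position 1: 'g'
  Position 0: 'm'
Reversed: icohaollgm

icohaollgm


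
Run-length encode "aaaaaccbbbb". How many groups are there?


Input: aaaaaccbbbb
Scanning for consecutive runs:
  Group 1: 'a' x 5 (positions 0-4)
  Group 2: 'c' x 2 (positions 5-6)
  Group 3: 'b' x 4 (positions 7-10)
Total groups: 3

3


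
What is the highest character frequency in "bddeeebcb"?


Input: bddeeebcb
Character counts:
  'b': 3
  'c': 1
  'd': 2
  'e': 3
Maximum frequency: 3

3


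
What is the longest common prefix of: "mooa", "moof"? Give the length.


Words: mooa, moof
  Position 0: all 'm' => match
  Position 1: all 'o' => match
  Position 2: all 'o' => match
  Position 3: ('a', 'f') => mismatch, stop
LCP = "moo" (length 3)

3


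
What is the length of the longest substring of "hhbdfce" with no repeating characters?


Input: "hhbdfce"
Sliding window (track last position of each char):
  Position 0 ('h'): window [0,0] length 1 -- new best
  Position 1 ('h'): repeat (last at 0), move window start to 1
  Position 1 ('h'): window [1,1] length 1
  Position 2 ('b'): window [1,2] length 2 -- new best
  Position 3 ('d'): window [1,3] length 3 -- new best
  Position 4 ('f'): window [1,4] length 4 -- new best
  Position 5 ('c'): window [1,5] length 5 -- new best
  Position 6 ('e'): window [1,6] length 6 -- new best
Longest substring with no repeats: "hbdfce" with length 6

6


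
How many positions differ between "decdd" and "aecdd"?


Comparing "decdd" and "aecdd" position by position:
  Position 0: 'd' vs 'a' => DIFFER
  Position 1: 'e' vs 'e' => same
  Position 2: 'c' vs 'c' => same
  Position 3: 'd' vs 'd' => same
  Position 4: 'd' vs 'd' => same
Positions that differ: 1

1


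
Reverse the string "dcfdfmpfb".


Input: dcfdfmpfb
Reading characters right to left:
  Position 8: 'b'
  Position 7: 'f'
  Position 6: 'p'
  Position 5: 'm'
  Position 4: 'f'
  Position 3: 'd'
  Position 2: 'f'
  Position 1: 'c'
  Position 0: 'd'
Reversed: bfpmfdfcd

bfpmfdfcd


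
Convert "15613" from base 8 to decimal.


Input: "15613" in base 8
Positional expansion:
  Digit '1' (value 1) x 8^4 = 4096
  Digit '5' (value 5) x 8^3 = 2560
  Digit '6' (value 6) x 8^2 = 384
  Digit '1' (value 1) x 8^1 = 8
  Digit '3' (value 3) x 8^0 = 3
Sum = 7051

7051


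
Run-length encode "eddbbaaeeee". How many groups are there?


Input: eddbbaaeeee
Scanning for consecutive runs:
  Group 1: 'e' x 1 (positions 0-0)
  Group 2: 'd' x 2 (positions 1-2)
  Group 3: 'b' x 2 (positions 3-4)
  Group 4: 'a' x 2 (positions 5-6)
  Group 5: 'e' x 4 (positions 7-10)
Total groups: 5

5


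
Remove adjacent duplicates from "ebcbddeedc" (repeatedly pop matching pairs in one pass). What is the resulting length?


Input: ebcbddeedc
Stack-based adjacent duplicate removal:
  Read 'e': push. Stack: e
  Read 'b': push. Stack: eb
  Read 'c': push. Stack: ebc
  Read 'b': push. Stack: ebcb
  Read 'd': push. Stack: ebcbd
  Read 'd': matches stack top 'd' => pop. Stack: ebcb
  Read 'e': push. Stack: ebcbe
  Read 'e': matches stack top 'e' => pop. Stack: ebcb
  Read 'd': push. Stack: ebcbd
  Read 'c': push. Stack: ebcbdc
Final stack: "ebcbdc" (length 6)

6


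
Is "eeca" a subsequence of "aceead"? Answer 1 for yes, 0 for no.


Check if "eeca" is a subsequence of "aceead"
Greedy scan:
  Position 0 ('a'): no match needed
  Position 1 ('c'): no match needed
  Position 2 ('e'): matches sub[0] = 'e'
  Position 3 ('e'): matches sub[1] = 'e'
  Position 4 ('a'): no match needed
  Position 5 ('d'): no match needed
Only matched 2/4 characters => not a subsequence

0


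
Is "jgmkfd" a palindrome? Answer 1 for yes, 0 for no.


Input: jgmkfd
Reversed: dfkmgj
  Compare pos 0 ('j') with pos 5 ('d'): MISMATCH
  Compare pos 1 ('g') with pos 4 ('f'): MISMATCH
  Compare pos 2 ('m') with pos 3 ('k'): MISMATCH
Result: not a palindrome

0


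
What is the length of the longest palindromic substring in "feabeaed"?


Input: "feabeaed"
Checking substrings for palindromes:
  [4:7] "eae" (len 3) => palindrome
Longest palindromic substring: "eae" with length 3

3


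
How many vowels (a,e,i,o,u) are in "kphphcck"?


Input: kphphcck
Checking each character:
  'k' at position 0: consonant
  'p' at position 1: consonant
  'h' at position 2: consonant
  'p' at position 3: consonant
  'h' at position 4: consonant
  'c' at position 5: consonant
  'c' at position 6: consonant
  'k' at position 7: consonant
Total vowels: 0

0


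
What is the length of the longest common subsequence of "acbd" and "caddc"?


LCS of "acbd" and "caddc"
DP table:
           c    a    d    d    c
      0    0    0    0    0    0
  a   0    0    1    1    1    1
  c   0    1    1    1    1    2
  b   0    1    1    1    1    2
  d   0    1    1    2    2    2
LCS length = dp[4][5] = 2

2


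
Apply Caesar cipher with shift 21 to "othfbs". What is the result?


Caesar cipher: shift "othfbs" by 21
  'o' (pos 14) + 21 = pos 9 = 'j'
  't' (pos 19) + 21 = pos 14 = 'o'
  'h' (pos 7) + 21 = pos 2 = 'c'
  'f' (pos 5) + 21 = pos 0 = 'a'
  'b' (pos 1) + 21 = pos 22 = 'w'
  's' (pos 18) + 21 = pos 13 = 'n'
Result: jocawn

jocawn


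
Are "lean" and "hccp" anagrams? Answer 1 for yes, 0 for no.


Strings: "lean", "hccp"
Sorted first:  aeln
Sorted second: cchp
Differ at position 0: 'a' vs 'c' => not anagrams

0


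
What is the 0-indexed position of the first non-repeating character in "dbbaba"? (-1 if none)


Input: dbbaba
Character frequencies:
  'a': 2
  'b': 3
  'd': 1
Scanning left to right for freq == 1:
  Position 0 ('d'): unique! => answer = 0

0


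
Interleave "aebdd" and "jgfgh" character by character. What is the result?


Interleaving "aebdd" and "jgfgh":
  Position 0: 'a' from first, 'j' from second => "aj"
  Position 1: 'e' from first, 'g' from second => "eg"
  Position 2: 'b' from first, 'f' from second => "bf"
  Position 3: 'd' from first, 'g' from second => "dg"
  Position 4: 'd' from first, 'h' from second => "dh"
Result: ajegbfdgdh

ajegbfdgdh


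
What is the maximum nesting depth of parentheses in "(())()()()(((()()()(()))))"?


Input: "(())()()()(((()()()(()))))"
Tracking depth:
  Position 0 '(': depth becomes 1
  Position 1 '(': depth becomes 2
  Position 2 ')': depth becomes 1
  Position 3 ')': depth becomes 0
  Position 4 '(': depth becomes 1
  Position 5 ')': depth becomes 0
  Position 6 '(': depth becomes 1
  Position 7 ')': depth becomes 0
  Position 8 '(': depth becomes 1
  Position 9 ')': depth becomes 0
  Position 10 '(': depth becomes 1
  Position 11 '(': depth becomes 2
  Position 12 '(': depth becomes 3
  Position 13 '(': depth becomes 4
  Position 14 ')': depth becomes 3
  Position 15 '(': depth becomes 4
  Position 16 ')': depth becomes 3
  Position 17 '(': depth becomes 4
  Position 18 ')': depth becomes 3
  Position 19 '(': depth becomes 4
  Position 20 '(': depth becomes 5
  Position 21 ')': depth becomes 4
  Position 22 ')': depth becomes 3
  Position 23 ')': depth becomes 2
  Position 24 ')': depth becomes 1
  Position 25 ')': depth becomes 0
Maximum depth reached: 5

5


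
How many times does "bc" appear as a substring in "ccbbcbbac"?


Searching for "bc" in "ccbbcbbac"
Scanning each position:
  Position 0: "cc" => no
  Position 1: "cb" => no
  Position 2: "bb" => no
  Position 3: "bc" => MATCH
  Position 4: "cb" => no
  Position 5: "bb" => no
  Position 6: "ba" => no
  Position 7: "ac" => no
Total occurrences: 1

1


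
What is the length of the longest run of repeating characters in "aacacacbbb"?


Input: "aacacacbbb"
Scanning for longest run:
  Position 1 ('a'): continues run of 'a', length=2
  Position 2 ('c'): new char, reset run to 1
  Position 3 ('a'): new char, reset run to 1
  Position 4 ('c'): new char, reset run to 1
  Position 5 ('a'): new char, reset run to 1
  Position 6 ('c'): new char, reset run to 1
  Position 7 ('b'): new char, reset run to 1
  Position 8 ('b'): continues run of 'b', length=2
  Position 9 ('b'): continues run of 'b', length=3
Longest run: 'b' with length 3

3


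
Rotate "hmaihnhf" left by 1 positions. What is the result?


Input: "hmaihnhf", rotate left by 1
First 1 characters: "h"
Remaining characters: "maihnhf"
Concatenate remaining + first: "maihnhf" + "h" = "maihnhfh"

maihnhfh


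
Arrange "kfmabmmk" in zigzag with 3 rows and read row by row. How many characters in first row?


Zigzag "kfmabmmk" into 3 rows:
Placing characters:
  'k' => row 0
  'f' => row 1
  'm' => row 2
  'a' => row 1
  'b' => row 0
  'm' => row 1
  'm' => row 2
  'k' => row 1
Rows:
  Row 0: "kb"
  Row 1: "famk"
  Row 2: "mm"
First row length: 2

2


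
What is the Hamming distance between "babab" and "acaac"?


Comparing "babab" and "acaac" position by position:
  Position 0: 'b' vs 'a' => differ
  Position 1: 'a' vs 'c' => differ
  Position 2: 'b' vs 'a' => differ
  Position 3: 'a' vs 'a' => same
  Position 4: 'b' vs 'c' => differ
Total differences (Hamming distance): 4

4


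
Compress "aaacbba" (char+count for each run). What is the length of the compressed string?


Input: aaacbba
Runs:
  'a' x 3 => "a3"
  'c' x 1 => "c1"
  'b' x 2 => "b2"
  'a' x 1 => "a1"
Compressed: "a3c1b2a1"
Compressed length: 8

8


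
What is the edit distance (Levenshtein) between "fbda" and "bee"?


Computing edit distance: "fbda" -> "bee"
DP table:
           b    e    e
      0    1    2    3
  f   1    1    2    3
  b   2    1    2    3
  d   3    2    2    3
  a   4    3    3    3
Edit distance = dp[4][3] = 3

3


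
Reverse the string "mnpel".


Input: mnpel
Reading characters right to left:
  Position 4: 'l'
  Position 3: 'e'
  Position 2: 'p'
  Position 1: 'n'
  Position 0: 'm'
Reversed: lepnm

lepnm


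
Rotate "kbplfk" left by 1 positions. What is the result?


Input: "kbplfk", rotate left by 1
First 1 characters: "k"
Remaining characters: "bplfk"
Concatenate remaining + first: "bplfk" + "k" = "bplfkk"

bplfkk


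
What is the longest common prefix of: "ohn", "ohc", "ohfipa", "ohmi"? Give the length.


Words: ohn, ohc, ohfipa, ohmi
  Position 0: all 'o' => match
  Position 1: all 'h' => match
  Position 2: ('n', 'c', 'f', 'm') => mismatch, stop
LCP = "oh" (length 2)

2


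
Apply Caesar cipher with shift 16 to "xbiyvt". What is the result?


Caesar cipher: shift "xbiyvt" by 16
  'x' (pos 23) + 16 = pos 13 = 'n'
  'b' (pos 1) + 16 = pos 17 = 'r'
  'i' (pos 8) + 16 = pos 24 = 'y'
  'y' (pos 24) + 16 = pos 14 = 'o'
  'v' (pos 21) + 16 = pos 11 = 'l'
  't' (pos 19) + 16 = pos 9 = 'j'
Result: nryolj

nryolj


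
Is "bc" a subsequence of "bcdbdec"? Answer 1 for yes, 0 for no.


Check if "bc" is a subsequence of "bcdbdec"
Greedy scan:
  Position 0 ('b'): matches sub[0] = 'b'
  Position 1 ('c'): matches sub[1] = 'c'
  Position 2 ('d'): no match needed
  Position 3 ('b'): no match needed
  Position 4 ('d'): no match needed
  Position 5 ('e'): no match needed
  Position 6 ('c'): no match needed
All 2 characters matched => is a subsequence

1


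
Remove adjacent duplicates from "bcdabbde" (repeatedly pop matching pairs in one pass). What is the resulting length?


Input: bcdabbde
Stack-based adjacent duplicate removal:
  Read 'b': push. Stack: b
  Read 'c': push. Stack: bc
  Read 'd': push. Stack: bcd
  Read 'a': push. Stack: bcda
  Read 'b': push. Stack: bcdab
  Read 'b': matches stack top 'b' => pop. Stack: bcda
  Read 'd': push. Stack: bcdad
  Read 'e': push. Stack: bcdade
Final stack: "bcdade" (length 6)

6


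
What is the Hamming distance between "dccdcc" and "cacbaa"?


Comparing "dccdcc" and "cacbaa" position by position:
  Position 0: 'd' vs 'c' => differ
  Position 1: 'c' vs 'a' => differ
  Position 2: 'c' vs 'c' => same
  Position 3: 'd' vs 'b' => differ
  Position 4: 'c' vs 'a' => differ
  Position 5: 'c' vs 'a' => differ
Total differences (Hamming distance): 5

5


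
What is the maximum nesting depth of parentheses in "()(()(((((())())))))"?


Input: "()(()(((((())())))))"
Tracking depth:
  Position 0 '(': depth becomes 1
  Position 1 ')': depth becomes 0
  Position 2 '(': depth becomes 1
  Position 3 '(': depth becomes 2
  Position 4 ')': depth becomes 1
  Position 5 '(': depth becomes 2
  Position 6 '(': depth becomes 3
  Position 7 '(': depth becomes 4
  Position 8 '(': depth becomes 5
  Position 9 '(': depth becomes 6
  Position 10 '(': depth becomes 7
  Position 11 ')': depth becomes 6
  Position 12 ')': depth becomes 5
  Position 13 '(': depth becomes 6
  Position 14 ')': depth becomes 5
  Position 15 ')': depth becomes 4
  Position 16 ')': depth becomes 3
  Position 17 ')': depth becomes 2
  Position 18 ')': depth becomes 1
  Position 19 ')': depth becomes 0
Maximum depth reached: 7

7


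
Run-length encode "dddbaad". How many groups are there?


Input: dddbaad
Scanning for consecutive runs:
  Group 1: 'd' x 3 (positions 0-2)
  Group 2: 'b' x 1 (positions 3-3)
  Group 3: 'a' x 2 (positions 4-5)
  Group 4: 'd' x 1 (positions 6-6)
Total groups: 4

4


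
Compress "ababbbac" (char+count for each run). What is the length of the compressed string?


Input: ababbbac
Runs:
  'a' x 1 => "a1"
  'b' x 1 => "b1"
  'a' x 1 => "a1"
  'b' x 3 => "b3"
  'a' x 1 => "a1"
  'c' x 1 => "c1"
Compressed: "a1b1a1b3a1c1"
Compressed length: 12

12


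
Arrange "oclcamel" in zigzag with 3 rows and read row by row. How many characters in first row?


Zigzag "oclcamel" into 3 rows:
Placing characters:
  'o' => row 0
  'c' => row 1
  'l' => row 2
  'c' => row 1
  'a' => row 0
  'm' => row 1
  'e' => row 2
  'l' => row 1
Rows:
  Row 0: "oa"
  Row 1: "ccml"
  Row 2: "le"
First row length: 2

2


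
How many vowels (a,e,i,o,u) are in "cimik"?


Input: cimik
Checking each character:
  'c' at position 0: consonant
  'i' at position 1: vowel (running total: 1)
  'm' at position 2: consonant
  'i' at position 3: vowel (running total: 2)
  'k' at position 4: consonant
Total vowels: 2

2


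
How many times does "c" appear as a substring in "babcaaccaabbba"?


Searching for "c" in "babcaaccaabbba"
Scanning each position:
  Position 0: "b" => no
  Position 1: "a" => no
  Position 2: "b" => no
  Position 3: "c" => MATCH
  Position 4: "a" => no
  Position 5: "a" => no
  Position 6: "c" => MATCH
  Position 7: "c" => MATCH
  Position 8: "a" => no
  Position 9: "a" => no
  Position 10: "b" => no
  Position 11: "b" => no
  Position 12: "b" => no
  Position 13: "a" => no
Total occurrences: 3

3


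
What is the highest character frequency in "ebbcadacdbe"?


Input: ebbcadacdbe
Character counts:
  'a': 2
  'b': 3
  'c': 2
  'd': 2
  'e': 2
Maximum frequency: 3

3


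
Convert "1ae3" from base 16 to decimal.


Input: "1ae3" in base 16
Positional expansion:
  Digit '1' (value 1) x 16^3 = 4096
  Digit 'a' (value 10) x 16^2 = 2560
  Digit 'e' (value 14) x 16^1 = 224
  Digit '3' (value 3) x 16^0 = 3
Sum = 6883

6883


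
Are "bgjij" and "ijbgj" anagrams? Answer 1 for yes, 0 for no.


Strings: "bgjij", "ijbgj"
Sorted first:  bgijj
Sorted second: bgijj
Sorted forms match => anagrams

1


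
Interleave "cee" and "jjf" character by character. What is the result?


Interleaving "cee" and "jjf":
  Position 0: 'c' from first, 'j' from second => "cj"
  Position 1: 'e' from first, 'j' from second => "ej"
  Position 2: 'e' from first, 'f' from second => "ef"
Result: cjejef

cjejef


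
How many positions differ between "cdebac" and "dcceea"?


Comparing "cdebac" and "dcceea" position by position:
  Position 0: 'c' vs 'd' => DIFFER
  Position 1: 'd' vs 'c' => DIFFER
  Position 2: 'e' vs 'c' => DIFFER
  Position 3: 'b' vs 'e' => DIFFER
  Position 4: 'a' vs 'e' => DIFFER
  Position 5: 'c' vs 'a' => DIFFER
Positions that differ: 6

6


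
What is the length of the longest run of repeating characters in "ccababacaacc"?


Input: "ccababacaacc"
Scanning for longest run:
  Position 1 ('c'): continues run of 'c', length=2
  Position 2 ('a'): new char, reset run to 1
  Position 3 ('b'): new char, reset run to 1
  Position 4 ('a'): new char, reset run to 1
  Position 5 ('b'): new char, reset run to 1
  Position 6 ('a'): new char, reset run to 1
  Position 7 ('c'): new char, reset run to 1
  Position 8 ('a'): new char, reset run to 1
  Position 9 ('a'): continues run of 'a', length=2
  Position 10 ('c'): new char, reset run to 1
  Position 11 ('c'): continues run of 'c', length=2
Longest run: 'c' with length 2

2


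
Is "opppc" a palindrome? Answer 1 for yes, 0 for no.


Input: opppc
Reversed: cpppo
  Compare pos 0 ('o') with pos 4 ('c'): MISMATCH
  Compare pos 1 ('p') with pos 3 ('p'): match
Result: not a palindrome

0


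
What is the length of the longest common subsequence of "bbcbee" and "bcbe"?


LCS of "bbcbee" and "bcbe"
DP table:
           b    c    b    e
      0    0    0    0    0
  b   0    1    1    1    1
  b   0    1    1    2    2
  c   0    1    2    2    2
  b   0    1    2    3    3
  e   0    1    2    3    4
  e   0    1    2    3    4
LCS length = dp[6][4] = 4

4


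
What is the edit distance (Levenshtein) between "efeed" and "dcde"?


Computing edit distance: "efeed" -> "dcde"
DP table:
           d    c    d    e
      0    1    2    3    4
  e   1    1    2    3    3
  f   2    2    2    3    4
  e   3    3    3    3    3
  e   4    4    4    4    3
  d   5    4    5    4    4
Edit distance = dp[5][4] = 4

4


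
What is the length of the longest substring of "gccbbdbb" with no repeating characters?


Input: "gccbbdbb"
Sliding window (track last position of each char):
  Position 0 ('g'): window [0,0] length 1 -- new best
  Position 1 ('c'): window [0,1] length 2 -- new best
  Position 2 ('c'): repeat (last at 1), move window start to 2
  Position 2 ('c'): window [2,2] length 1
  Position 3 ('b'): window [2,3] length 2
  Position 4 ('b'): repeat (last at 3), move window start to 4
  Position 4 ('b'): window [4,4] length 1
  Position 5 ('d'): window [4,5] length 2
  Position 6 ('b'): repeat (last at 4), move window start to 5
  Position 6 ('b'): window [5,6] length 2
  Position 7 ('b'): repeat (last at 6), move window start to 7
  Position 7 ('b'): window [7,7] length 1
Longest substring with no repeats: "gc" with length 2

2


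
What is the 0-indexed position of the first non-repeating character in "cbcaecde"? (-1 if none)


Input: cbcaecde
Character frequencies:
  'a': 1
  'b': 1
  'c': 3
  'd': 1
  'e': 2
Scanning left to right for freq == 1:
  Position 0 ('c'): freq=3, skip
  Position 1 ('b'): unique! => answer = 1

1


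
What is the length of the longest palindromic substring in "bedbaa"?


Input: "bedbaa"
Checking substrings for palindromes:
  [4:6] "aa" (len 2) => palindrome
Longest palindromic substring: "aa" with length 2

2


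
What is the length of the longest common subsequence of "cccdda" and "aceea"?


LCS of "cccdda" and "aceea"
DP table:
           a    c    e    e    a
      0    0    0    0    0    0
  c   0    0    1    1    1    1
  c   0    0    1    1    1    1
  c   0    0    1    1    1    1
  d   0    0    1    1    1    1
  d   0    0    1    1    1    1
  a   0    1    1    1    1    2
LCS length = dp[6][5] = 2

2


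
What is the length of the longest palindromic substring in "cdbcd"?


Input: "cdbcd"
Checking substrings for palindromes:
  No multi-char palindromic substrings found
Longest palindromic substring: "c" with length 1

1


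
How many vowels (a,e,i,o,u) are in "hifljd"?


Input: hifljd
Checking each character:
  'h' at position 0: consonant
  'i' at position 1: vowel (running total: 1)
  'f' at position 2: consonant
  'l' at position 3: consonant
  'j' at position 4: consonant
  'd' at position 5: consonant
Total vowels: 1

1


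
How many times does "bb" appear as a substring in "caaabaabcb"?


Searching for "bb" in "caaabaabcb"
Scanning each position:
  Position 0: "ca" => no
  Position 1: "aa" => no
  Position 2: "aa" => no
  Position 3: "ab" => no
  Position 4: "ba" => no
  Position 5: "aa" => no
  Position 6: "ab" => no
  Position 7: "bc" => no
  Position 8: "cb" => no
Total occurrences: 0

0


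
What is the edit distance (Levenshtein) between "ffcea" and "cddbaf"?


Computing edit distance: "ffcea" -> "cddbaf"
DP table:
           c    d    d    b    a    f
      0    1    2    3    4    5    6
  f   1    1    2    3    4    5    5
  f   2    2    2    3    4    5    5
  c   3    2    3    3    4    5    6
  e   4    3    3    4    4    5    6
  a   5    4    4    4    5    4    5
Edit distance = dp[5][6] = 5

5


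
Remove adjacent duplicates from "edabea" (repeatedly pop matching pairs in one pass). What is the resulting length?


Input: edabea
Stack-based adjacent duplicate removal:
  Read 'e': push. Stack: e
  Read 'd': push. Stack: ed
  Read 'a': push. Stack: eda
  Read 'b': push. Stack: edab
  Read 'e': push. Stack: edabe
  Read 'a': push. Stack: edabea
Final stack: "edabea" (length 6)

6


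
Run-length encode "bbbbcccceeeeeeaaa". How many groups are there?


Input: bbbbcccceeeeeeaaa
Scanning for consecutive runs:
  Group 1: 'b' x 4 (positions 0-3)
  Group 2: 'c' x 4 (positions 4-7)
  Group 3: 'e' x 6 (positions 8-13)
  Group 4: 'a' x 3 (positions 14-16)
Total groups: 4

4


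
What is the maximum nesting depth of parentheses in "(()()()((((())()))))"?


Input: "(()()()((((())()))))"
Tracking depth:
  Position 0 '(': depth becomes 1
  Position 1 '(': depth becomes 2
  Position 2 ')': depth becomes 1
  Position 3 '(': depth becomes 2
  Position 4 ')': depth becomes 1
  Position 5 '(': depth becomes 2
  Position 6 ')': depth becomes 1
  Position 7 '(': depth becomes 2
  Position 8 '(': depth becomes 3
  Position 9 '(': depth becomes 4
  Position 10 '(': depth becomes 5
  Position 11 '(': depth becomes 6
  Position 12 ')': depth becomes 5
  Position 13 ')': depth becomes 4
  Position 14 '(': depth becomes 5
  Position 15 ')': depth becomes 4
  Position 16 ')': depth becomes 3
  Position 17 ')': depth becomes 2
  Position 18 ')': depth becomes 1
  Position 19 ')': depth becomes 0
Maximum depth reached: 6

6


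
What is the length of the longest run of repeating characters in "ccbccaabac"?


Input: "ccbccaabac"
Scanning for longest run:
  Position 1 ('c'): continues run of 'c', length=2
  Position 2 ('b'): new char, reset run to 1
  Position 3 ('c'): new char, reset run to 1
  Position 4 ('c'): continues run of 'c', length=2
  Position 5 ('a'): new char, reset run to 1
  Position 6 ('a'): continues run of 'a', length=2
  Position 7 ('b'): new char, reset run to 1
  Position 8 ('a'): new char, reset run to 1
  Position 9 ('c'): new char, reset run to 1
Longest run: 'c' with length 2

2


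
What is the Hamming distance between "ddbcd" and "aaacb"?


Comparing "ddbcd" and "aaacb" position by position:
  Position 0: 'd' vs 'a' => differ
  Position 1: 'd' vs 'a' => differ
  Position 2: 'b' vs 'a' => differ
  Position 3: 'c' vs 'c' => same
  Position 4: 'd' vs 'b' => differ
Total differences (Hamming distance): 4

4


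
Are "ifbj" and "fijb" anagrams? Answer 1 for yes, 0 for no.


Strings: "ifbj", "fijb"
Sorted first:  bfij
Sorted second: bfij
Sorted forms match => anagrams

1


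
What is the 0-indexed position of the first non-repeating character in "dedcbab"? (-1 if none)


Input: dedcbab
Character frequencies:
  'a': 1
  'b': 2
  'c': 1
  'd': 2
  'e': 1
Scanning left to right for freq == 1:
  Position 0 ('d'): freq=2, skip
  Position 1 ('e'): unique! => answer = 1

1


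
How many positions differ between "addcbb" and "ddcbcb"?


Comparing "addcbb" and "ddcbcb" position by position:
  Position 0: 'a' vs 'd' => DIFFER
  Position 1: 'd' vs 'd' => same
  Position 2: 'd' vs 'c' => DIFFER
  Position 3: 'c' vs 'b' => DIFFER
  Position 4: 'b' vs 'c' => DIFFER
  Position 5: 'b' vs 'b' => same
Positions that differ: 4

4


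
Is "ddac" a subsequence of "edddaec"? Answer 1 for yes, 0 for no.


Check if "ddac" is a subsequence of "edddaec"
Greedy scan:
  Position 0 ('e'): no match needed
  Position 1 ('d'): matches sub[0] = 'd'
  Position 2 ('d'): matches sub[1] = 'd'
  Position 3 ('d'): no match needed
  Position 4 ('a'): matches sub[2] = 'a'
  Position 5 ('e'): no match needed
  Position 6 ('c'): matches sub[3] = 'c'
All 4 characters matched => is a subsequence

1


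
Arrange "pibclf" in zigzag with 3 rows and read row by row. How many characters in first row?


Zigzag "pibclf" into 3 rows:
Placing characters:
  'p' => row 0
  'i' => row 1
  'b' => row 2
  'c' => row 1
  'l' => row 0
  'f' => row 1
Rows:
  Row 0: "pl"
  Row 1: "icf"
  Row 2: "b"
First row length: 2

2


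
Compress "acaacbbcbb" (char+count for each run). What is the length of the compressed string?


Input: acaacbbcbb
Runs:
  'a' x 1 => "a1"
  'c' x 1 => "c1"
  'a' x 2 => "a2"
  'c' x 1 => "c1"
  'b' x 2 => "b2"
  'c' x 1 => "c1"
  'b' x 2 => "b2"
Compressed: "a1c1a2c1b2c1b2"
Compressed length: 14

14


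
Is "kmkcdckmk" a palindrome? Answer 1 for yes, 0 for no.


Input: kmkcdckmk
Reversed: kmkcdckmk
  Compare pos 0 ('k') with pos 8 ('k'): match
  Compare pos 1 ('m') with pos 7 ('m'): match
  Compare pos 2 ('k') with pos 6 ('k'): match
  Compare pos 3 ('c') with pos 5 ('c'): match
Result: palindrome

1


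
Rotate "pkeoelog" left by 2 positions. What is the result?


Input: "pkeoelog", rotate left by 2
First 2 characters: "pk"
Remaining characters: "eoelog"
Concatenate remaining + first: "eoelog" + "pk" = "eoelogpk"

eoelogpk


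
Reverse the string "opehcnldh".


Input: opehcnldh
Reading characters right to left:
  Position 8: 'h'
  Position 7: 'd'
  Position 6: 'l'
  Position 5: 'n'
  Position 4: 'c'
  Position 3: 'h'
  Position 2: 'e'
  Position 1: 'p'
  Position 0: 'o'
Reversed: hdlnchepo

hdlnchepo


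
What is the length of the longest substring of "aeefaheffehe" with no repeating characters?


Input: "aeefaheffehe"
Sliding window (track last position of each char):
  Position 0 ('a'): window [0,0] length 1 -- new best
  Position 1 ('e'): window [0,1] length 2 -- new best
  Position 2 ('e'): repeat (last at 1), move window start to 2
  Position 2 ('e'): window [2,2] length 1
  Position 3 ('f'): window [2,3] length 2
  Position 4 ('a'): window [2,4] length 3 -- new best
  Position 5 ('h'): window [2,5] length 4 -- new best
  Position 6 ('e'): repeat (last at 2), move window start to 3
  Position 6 ('e'): window [3,6] length 4
  Position 7 ('f'): repeat (last at 3), move window start to 4
  Position 7 ('f'): window [4,7] length 4
  Position 8 ('f'): repeat (last at 7), move window start to 8
  Position 8 ('f'): window [8,8] length 1
  Position 9 ('e'): window [8,9] length 2
  Position 10 ('h'): window [8,10] length 3
  Position 11 ('e'): repeat (last at 9), move window start to 10
  Position 11 ('e'): window [10,11] length 2
Longest substring with no repeats: "efah" with length 4

4


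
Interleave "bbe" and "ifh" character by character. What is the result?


Interleaving "bbe" and "ifh":
  Position 0: 'b' from first, 'i' from second => "bi"
  Position 1: 'b' from first, 'f' from second => "bf"
  Position 2: 'e' from first, 'h' from second => "eh"
Result: bibfeh

bibfeh


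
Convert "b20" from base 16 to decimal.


Input: "b20" in base 16
Positional expansion:
  Digit 'b' (value 11) x 16^2 = 2816
  Digit '2' (value 2) x 16^1 = 32
  Digit '0' (value 0) x 16^0 = 0
Sum = 2848

2848


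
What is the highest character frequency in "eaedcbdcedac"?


Input: eaedcbdcedac
Character counts:
  'a': 2
  'b': 1
  'c': 3
  'd': 3
  'e': 3
Maximum frequency: 3

3


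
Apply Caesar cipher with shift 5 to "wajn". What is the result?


Caesar cipher: shift "wajn" by 5
  'w' (pos 22) + 5 = pos 1 = 'b'
  'a' (pos 0) + 5 = pos 5 = 'f'
  'j' (pos 9) + 5 = pos 14 = 'o'
  'n' (pos 13) + 5 = pos 18 = 's'
Result: bfos

bfos


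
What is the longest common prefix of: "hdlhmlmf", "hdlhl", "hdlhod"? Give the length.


Words: hdlhmlmf, hdlhl, hdlhod
  Position 0: all 'h' => match
  Position 1: all 'd' => match
  Position 2: all 'l' => match
  Position 3: all 'h' => match
  Position 4: ('m', 'l', 'o') => mismatch, stop
LCP = "hdlh" (length 4)

4


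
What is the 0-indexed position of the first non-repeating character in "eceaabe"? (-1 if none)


Input: eceaabe
Character frequencies:
  'a': 2
  'b': 1
  'c': 1
  'e': 3
Scanning left to right for freq == 1:
  Position 0 ('e'): freq=3, skip
  Position 1 ('c'): unique! => answer = 1

1


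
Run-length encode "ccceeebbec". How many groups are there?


Input: ccceeebbec
Scanning for consecutive runs:
  Group 1: 'c' x 3 (positions 0-2)
  Group 2: 'e' x 3 (positions 3-5)
  Group 3: 'b' x 2 (positions 6-7)
  Group 4: 'e' x 1 (positions 8-8)
  Group 5: 'c' x 1 (positions 9-9)
Total groups: 5

5


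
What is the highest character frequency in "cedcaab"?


Input: cedcaab
Character counts:
  'a': 2
  'b': 1
  'c': 2
  'd': 1
  'e': 1
Maximum frequency: 2

2


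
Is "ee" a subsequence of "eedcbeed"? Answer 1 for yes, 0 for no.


Check if "ee" is a subsequence of "eedcbeed"
Greedy scan:
  Position 0 ('e'): matches sub[0] = 'e'
  Position 1 ('e'): matches sub[1] = 'e'
  Position 2 ('d'): no match needed
  Position 3 ('c'): no match needed
  Position 4 ('b'): no match needed
  Position 5 ('e'): no match needed
  Position 6 ('e'): no match needed
  Position 7 ('d'): no match needed
All 2 characters matched => is a subsequence

1


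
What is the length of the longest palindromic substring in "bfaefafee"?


Input: "bfaefafee"
Checking substrings for palindromes:
  [3:8] "efafe" (len 5) => palindrome
  [4:7] "faf" (len 3) => palindrome
  [7:9] "ee" (len 2) => palindrome
Longest palindromic substring: "efafe" with length 5

5


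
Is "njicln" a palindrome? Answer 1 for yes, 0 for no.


Input: njicln
Reversed: nlcijn
  Compare pos 0 ('n') with pos 5 ('n'): match
  Compare pos 1 ('j') with pos 4 ('l'): MISMATCH
  Compare pos 2 ('i') with pos 3 ('c'): MISMATCH
Result: not a palindrome

0


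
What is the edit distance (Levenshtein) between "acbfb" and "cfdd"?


Computing edit distance: "acbfb" -> "cfdd"
DP table:
           c    f    d    d
      0    1    2    3    4
  a   1    1    2    3    4
  c   2    1    2    3    4
  b   3    2    2    3    4
  f   4    3    2    3    4
  b   5    4    3    3    4
Edit distance = dp[5][4] = 4

4


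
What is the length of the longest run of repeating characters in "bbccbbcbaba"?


Input: "bbccbbcbaba"
Scanning for longest run:
  Position 1 ('b'): continues run of 'b', length=2
  Position 2 ('c'): new char, reset run to 1
  Position 3 ('c'): continues run of 'c', length=2
  Position 4 ('b'): new char, reset run to 1
  Position 5 ('b'): continues run of 'b', length=2
  Position 6 ('c'): new char, reset run to 1
  Position 7 ('b'): new char, reset run to 1
  Position 8 ('a'): new char, reset run to 1
  Position 9 ('b'): new char, reset run to 1
  Position 10 ('a'): new char, reset run to 1
Longest run: 'b' with length 2

2


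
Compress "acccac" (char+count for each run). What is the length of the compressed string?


Input: acccac
Runs:
  'a' x 1 => "a1"
  'c' x 3 => "c3"
  'a' x 1 => "a1"
  'c' x 1 => "c1"
Compressed: "a1c3a1c1"
Compressed length: 8

8


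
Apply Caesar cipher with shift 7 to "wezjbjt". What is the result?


Caesar cipher: shift "wezjbjt" by 7
  'w' (pos 22) + 7 = pos 3 = 'd'
  'e' (pos 4) + 7 = pos 11 = 'l'
  'z' (pos 25) + 7 = pos 6 = 'g'
  'j' (pos 9) + 7 = pos 16 = 'q'
  'b' (pos 1) + 7 = pos 8 = 'i'
  'j' (pos 9) + 7 = pos 16 = 'q'
  't' (pos 19) + 7 = pos 0 = 'a'
Result: dlgqiqa

dlgqiqa


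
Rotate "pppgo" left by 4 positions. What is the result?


Input: "pppgo", rotate left by 4
First 4 characters: "pppg"
Remaining characters: "o"
Concatenate remaining + first: "o" + "pppg" = "opppg"

opppg


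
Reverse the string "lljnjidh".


Input: lljnjidh
Reading characters right to left:
  Position 7: 'h'
  Position 6: 'd'
  Position 5: 'i'
  Position 4: 'j'
  Position 3: 'n'
  Position 2: 'j'
  Position 1: 'l'
  Position 0: 'l'
Reversed: hdijnjll

hdijnjll


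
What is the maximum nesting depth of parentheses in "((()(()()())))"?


Input: "((()(()()())))"
Tracking depth:
  Position 0 '(': depth becomes 1
  Position 1 '(': depth becomes 2
  Position 2 '(': depth becomes 3
  Position 3 ')': depth becomes 2
  Position 4 '(': depth becomes 3
  Position 5 '(': depth becomes 4
  Position 6 ')': depth becomes 3
  Position 7 '(': depth becomes 4
  Position 8 ')': depth becomes 3
  Position 9 '(': depth becomes 4
  Position 10 ')': depth becomes 3
  Position 11 ')': depth becomes 2
  Position 12 ')': depth becomes 1
  Position 13 ')': depth becomes 0
Maximum depth reached: 4

4


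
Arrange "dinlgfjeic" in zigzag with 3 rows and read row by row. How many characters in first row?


Zigzag "dinlgfjeic" into 3 rows:
Placing characters:
  'd' => row 0
  'i' => row 1
  'n' => row 2
  'l' => row 1
  'g' => row 0
  'f' => row 1
  'j' => row 2
  'e' => row 1
  'i' => row 0
  'c' => row 1
Rows:
  Row 0: "dgi"
  Row 1: "ilfec"
  Row 2: "nj"
First row length: 3

3


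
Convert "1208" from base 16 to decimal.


Input: "1208" in base 16
Positional expansion:
  Digit '1' (value 1) x 16^3 = 4096
  Digit '2' (value 2) x 16^2 = 512
  Digit '0' (value 0) x 16^1 = 0
  Digit '8' (value 8) x 16^0 = 8
Sum = 4616

4616


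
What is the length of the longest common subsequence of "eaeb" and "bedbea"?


LCS of "eaeb" and "bedbea"
DP table:
           b    e    d    b    e    a
      0    0    0    0    0    0    0
  e   0    0    1    1    1    1    1
  a   0    0    1    1    1    1    2
  e   0    0    1    1    1    2    2
  b   0    1    1    1    2    2    2
LCS length = dp[4][6] = 2

2


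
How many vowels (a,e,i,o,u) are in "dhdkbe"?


Input: dhdkbe
Checking each character:
  'd' at position 0: consonant
  'h' at position 1: consonant
  'd' at position 2: consonant
  'k' at position 3: consonant
  'b' at position 4: consonant
  'e' at position 5: vowel (running total: 1)
Total vowels: 1

1


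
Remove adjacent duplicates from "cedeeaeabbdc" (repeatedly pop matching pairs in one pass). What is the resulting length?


Input: cedeeaeabbdc
Stack-based adjacent duplicate removal:
  Read 'c': push. Stack: c
  Read 'e': push. Stack: ce
  Read 'd': push. Stack: ced
  Read 'e': push. Stack: cede
  Read 'e': matches stack top 'e' => pop. Stack: ced
  Read 'a': push. Stack: ceda
  Read 'e': push. Stack: cedae
  Read 'a': push. Stack: cedaea
  Read 'b': push. Stack: cedaeab
  Read 'b': matches stack top 'b' => pop. Stack: cedaea
  Read 'd': push. Stack: cedaead
  Read 'c': push. Stack: cedaeadc
Final stack: "cedaeadc" (length 8)

8


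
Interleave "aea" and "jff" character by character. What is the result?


Interleaving "aea" and "jff":
  Position 0: 'a' from first, 'j' from second => "aj"
  Position 1: 'e' from first, 'f' from second => "ef"
  Position 2: 'a' from first, 'f' from second => "af"
Result: ajefaf

ajefaf


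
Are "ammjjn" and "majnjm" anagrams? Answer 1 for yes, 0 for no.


Strings: "ammjjn", "majnjm"
Sorted first:  ajjmmn
Sorted second: ajjmmn
Sorted forms match => anagrams

1


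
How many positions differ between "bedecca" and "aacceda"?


Comparing "bedecca" and "aacceda" position by position:
  Position 0: 'b' vs 'a' => DIFFER
  Position 1: 'e' vs 'a' => DIFFER
  Position 2: 'd' vs 'c' => DIFFER
  Position 3: 'e' vs 'c' => DIFFER
  Position 4: 'c' vs 'e' => DIFFER
  Position 5: 'c' vs 'd' => DIFFER
  Position 6: 'a' vs 'a' => same
Positions that differ: 6

6
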